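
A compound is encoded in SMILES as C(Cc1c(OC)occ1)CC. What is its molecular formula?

Heavy atoms from the SMILES: 9 C, 2 O.
Implicit hydrogens by atom environment:
  3 × C: 2 H each → 6
  2 × C: 3 H each → 6
  2 × C (aromatic): 1 H each → 2
  2 × C (aromatic): no H
  1 × O (aromatic): no H
  1 × O: no H
  Total hydrogens = 14.
Molecular formula: C9H14O2

C9H14O2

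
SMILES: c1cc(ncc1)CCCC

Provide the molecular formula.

Heavy atoms from the SMILES: 9 C, 1 N.
Implicit hydrogens by atom environment:
  4 × C (aromatic): 1 H each → 4
  3 × C: 2 H each → 6
  1 × C: 3 H
  1 × C (aromatic): no H
  1 × N (aromatic): no H
  Total hydrogens = 13.
Molecular formula: C9H13N

C9H13N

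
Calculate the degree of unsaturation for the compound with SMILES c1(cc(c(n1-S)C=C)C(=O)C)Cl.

5

Molecular formula from the SMILES: C8H8ClNOS.
DoU = (2C + 2 + N − H − X)/2 = (2·8 + 2 + 1 − 8 − 1)/2 = 10/2 = 5.
(Structurally: 1 ring(s) + 4 π bond(s) = 5.)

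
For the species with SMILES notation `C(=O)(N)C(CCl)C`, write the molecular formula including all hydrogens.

C4H8ClNO

Heavy atoms from the SMILES: 4 C, 1 Cl, 1 N, 1 O.
Implicit hydrogens by atom environment:
  1 × C: 3 H
  1 × C: 2 H
  1 × C: 1 H
  1 × C: no H
  1 × Cl: no H
  1 × N: 2 H
  1 × O: no H
  Total hydrogens = 8.
Molecular formula: C4H8ClNO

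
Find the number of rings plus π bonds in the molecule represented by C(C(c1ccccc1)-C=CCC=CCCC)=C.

Molecular formula from the SMILES: C17H22.
DoU = (2C + 2 + N − H − X)/2 = (2·17 + 2 + 0 − 22 − 0)/2 = 14/2 = 7.
(Structurally: 1 ring(s) + 6 π bond(s) = 7.)

7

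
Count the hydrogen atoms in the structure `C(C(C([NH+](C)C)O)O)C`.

16

Hydrogens are implicit in SMILES; fill each atom to its normal valence:
  3 × C: 3 H each → 9
  2 × C: 1 H each → 2
  2 × O: 1 H each → 2
  1 × C: 2 H
  1 × N (charge +1): 1 H
  Total hydrogens = 16.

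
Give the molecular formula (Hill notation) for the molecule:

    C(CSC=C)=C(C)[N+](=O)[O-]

Heavy atoms from the SMILES: 6 C, 1 N, 2 O, 1 S.
Implicit hydrogens by atom environment:
  2 × C: 2 H each → 4
  2 × C: 1 H each → 2
  1 × C: 3 H
  1 × C: no H
  1 × N (charge +1): no H
  1 × O: no H
  1 × O (charge -1): no H
  1 × S: no H
  Total hydrogens = 9.
Molecular formula: C6H9NO2S

C6H9NO2S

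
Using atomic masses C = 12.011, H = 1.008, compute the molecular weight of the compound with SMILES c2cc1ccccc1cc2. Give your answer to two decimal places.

128.17

Molecular formula: C10H8.
M = 10×12.011 + 8×1.008 = 128.17 g/mol.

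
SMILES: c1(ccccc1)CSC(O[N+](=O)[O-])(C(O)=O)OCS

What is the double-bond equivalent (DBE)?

6

Molecular formula from the SMILES: C10H11NO6S2.
DoU = (2C + 2 + N − H − X)/2 = (2·10 + 2 + 1 − 11 − 0)/2 = 12/2 = 6.
(Structurally: 1 ring(s) + 5 π bond(s) = 6.)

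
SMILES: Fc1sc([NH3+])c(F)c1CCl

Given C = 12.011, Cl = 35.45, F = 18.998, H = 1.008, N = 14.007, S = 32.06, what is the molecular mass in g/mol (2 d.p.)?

184.61

Molecular formula: C5H5ClF2NS+.
M = 5×12.011 + 1×35.45 + 2×18.998 + 5×1.008 + 1×14.007 + 1×32.06 = 184.61 g/mol.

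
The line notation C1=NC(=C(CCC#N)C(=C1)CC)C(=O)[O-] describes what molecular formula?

Heavy atoms from the SMILES: 11 C, 2 N, 2 O.
Implicit hydrogens by atom environment:
  3 × C: 2 H each → 6
  3 × C (aromatic): no H
  2 × C (aromatic): 1 H each → 2
  2 × C: no H
  1 × C: 3 H
  1 × N (aromatic): no H
  1 × N: no H
  1 × O: no H
  1 × O (charge -1): no H
  Total hydrogens = 11.
Net charge -1.
Molecular formula: C11H11N2O2-

C11H11N2O2-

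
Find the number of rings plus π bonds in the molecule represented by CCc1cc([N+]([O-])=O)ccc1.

Molecular formula from the SMILES: C8H9NO2.
DoU = (2C + 2 + N − H − X)/2 = (2·8 + 2 + 1 − 9 − 0)/2 = 10/2 = 5.
(Structurally: 1 ring(s) + 4 π bond(s) = 5.)

5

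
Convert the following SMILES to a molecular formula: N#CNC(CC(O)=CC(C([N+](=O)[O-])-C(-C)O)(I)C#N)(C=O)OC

Heavy atoms from the SMILES: 12 C, 1 I, 4 N, 6 O.
Implicit hydrogens by atom environment:
  5 × C: no H
  4 × C: 1 H each → 4
  3 × O: no H
  2 × C: 3 H each → 6
  2 × N: no H
  2 × O: 1 H each → 2
  1 × C: 2 H
  1 × I: no H
  1 × N: 1 H
  1 × N (charge +1): no H
  1 × O (charge -1): no H
  Total hydrogens = 15.
Molecular formula: C12H15IN4O6

C12H15IN4O6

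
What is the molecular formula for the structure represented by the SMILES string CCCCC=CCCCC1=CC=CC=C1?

Heavy atoms from the SMILES: 15 C.
Implicit hydrogens by atom environment:
  6 × C: 2 H each → 12
  5 × C (aromatic): 1 H each → 5
  2 × C: 1 H each → 2
  1 × C: 3 H
  1 × C (aromatic): no H
  Total hydrogens = 22.
Molecular formula: C15H22

C15H22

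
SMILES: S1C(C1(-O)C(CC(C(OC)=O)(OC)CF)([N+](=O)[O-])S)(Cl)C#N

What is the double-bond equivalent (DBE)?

5

Molecular formula from the SMILES: C10H12ClFN2O6S2.
DoU = (2C + 2 + N − H − X)/2 = (2·10 + 2 + 2 − 12 − 2)/2 = 10/2 = 5.
(Structurally: 1 ring(s) + 4 π bond(s) = 5.)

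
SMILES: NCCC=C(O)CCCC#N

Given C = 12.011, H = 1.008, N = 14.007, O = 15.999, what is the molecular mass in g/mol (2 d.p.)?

Molecular formula: C8H14N2O.
M = 8×12.011 + 14×1.008 + 2×14.007 + 1×15.999 = 154.21 g/mol.

154.21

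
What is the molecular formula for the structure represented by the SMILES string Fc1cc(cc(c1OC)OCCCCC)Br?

C12H16BrFO2

Heavy atoms from the SMILES: 1 Br, 12 C, 1 F, 2 O.
Implicit hydrogens by atom environment:
  4 × C: 2 H each → 8
  4 × C (aromatic): no H
  2 × C: 3 H each → 6
  2 × C (aromatic): 1 H each → 2
  2 × O: no H
  1 × Br: no H
  1 × F: no H
  Total hydrogens = 16.
Molecular formula: C12H16BrFO2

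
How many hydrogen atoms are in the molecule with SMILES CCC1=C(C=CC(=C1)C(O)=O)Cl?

9

Hydrogens are implicit in SMILES; fill each atom to its normal valence:
  3 × C (aromatic): 1 H each → 3
  3 × C (aromatic): no H
  1 × C: 3 H
  1 × C: 2 H
  1 × C: no H
  1 × Cl: no H
  1 × O: 1 H
  1 × O: no H
  Total hydrogens = 9.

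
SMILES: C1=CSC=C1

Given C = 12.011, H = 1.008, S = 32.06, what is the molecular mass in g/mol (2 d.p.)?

84.14

Molecular formula: C4H4S.
M = 4×12.011 + 4×1.008 + 1×32.06 = 84.14 g/mol.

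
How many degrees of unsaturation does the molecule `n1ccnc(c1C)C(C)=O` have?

5

Molecular formula from the SMILES: C7H8N2O.
DoU = (2C + 2 + N − H − X)/2 = (2·7 + 2 + 2 − 8 − 0)/2 = 10/2 = 5.
(Structurally: 1 ring(s) + 4 π bond(s) = 5.)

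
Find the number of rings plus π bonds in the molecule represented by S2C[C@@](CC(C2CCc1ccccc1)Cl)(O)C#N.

7

Molecular formula from the SMILES: C14H16ClNOS.
DoU = (2C + 2 + N − H − X)/2 = (2·14 + 2 + 1 − 16 − 1)/2 = 14/2 = 7.
(Structurally: 2 ring(s) + 5 π bond(s) = 7.)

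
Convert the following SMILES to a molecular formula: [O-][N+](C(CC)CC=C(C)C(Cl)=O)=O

Heavy atoms from the SMILES: 8 C, 1 Cl, 1 N, 3 O.
Implicit hydrogens by atom environment:
  2 × C: 3 H each → 6
  2 × C: 2 H each → 4
  2 × C: 1 H each → 2
  2 × C: no H
  2 × O: no H
  1 × Cl: no H
  1 × N (charge +1): no H
  1 × O (charge -1): no H
  Total hydrogens = 12.
Molecular formula: C8H12ClNO3

C8H12ClNO3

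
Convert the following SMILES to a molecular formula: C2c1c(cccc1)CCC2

C10H12

Heavy atoms from the SMILES: 10 C.
Implicit hydrogens by atom environment:
  4 × C: 2 H each → 8
  4 × C (aromatic): 1 H each → 4
  2 × C (aromatic): no H
  Total hydrogens = 12.
Molecular formula: C10H12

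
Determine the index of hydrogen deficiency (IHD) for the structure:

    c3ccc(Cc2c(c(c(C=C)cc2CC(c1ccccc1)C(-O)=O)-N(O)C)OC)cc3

Molecular formula from the SMILES: C26H27NO4.
DoU = (2C + 2 + N − H − X)/2 = (2·26 + 2 + 1 − 27 − 0)/2 = 28/2 = 14.
(Structurally: 3 ring(s) + 11 π bond(s) = 14.)

14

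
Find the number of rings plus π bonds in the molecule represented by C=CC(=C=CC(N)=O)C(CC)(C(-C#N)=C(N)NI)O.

Molecular formula from the SMILES: C12H15IN4O2.
DoU = (2C + 2 + N − H − X)/2 = (2·12 + 2 + 4 − 15 − 1)/2 = 14/2 = 7.
(Structurally: 0 ring(s) + 7 π bond(s) = 7.)

7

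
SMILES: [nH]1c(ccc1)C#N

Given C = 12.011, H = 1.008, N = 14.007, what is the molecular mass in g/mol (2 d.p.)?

92.10

Molecular formula: C5H4N2.
M = 5×12.011 + 4×1.008 + 2×14.007 = 92.10 g/mol.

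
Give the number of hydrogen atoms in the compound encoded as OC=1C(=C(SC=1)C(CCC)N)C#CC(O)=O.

13

Hydrogens are implicit in SMILES; fill each atom to its normal valence:
  3 × C (aromatic): no H
  3 × C: no H
  2 × C: 2 H each → 4
  2 × O: 1 H each → 2
  1 × C: 3 H
  1 × C (aromatic): 1 H
  1 × C: 1 H
  1 × N: 2 H
  1 × O: no H
  1 × S (aromatic): no H
  Total hydrogens = 13.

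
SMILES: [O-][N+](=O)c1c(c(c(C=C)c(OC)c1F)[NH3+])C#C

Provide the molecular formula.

C11H10FN2O3+

Heavy atoms from the SMILES: 11 C, 1 F, 2 N, 3 O.
Implicit hydrogens by atom environment:
  6 × C (aromatic): no H
  2 × C: 1 H each → 2
  2 × O: no H
  1 × C: 3 H
  1 × C: 2 H
  1 × C: no H
  1 × F: no H
  1 × N (charge +1): 3 H
  1 × N (charge +1): no H
  1 × O (charge -1): no H
  Total hydrogens = 10.
Net charge +1.
Molecular formula: C11H10FN2O3+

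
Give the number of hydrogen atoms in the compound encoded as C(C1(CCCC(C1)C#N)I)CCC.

Hydrogens are implicit in SMILES; fill each atom to its normal valence:
  7 × C: 2 H each → 14
  2 × C: no H
  1 × C: 3 H
  1 × C: 1 H
  1 × I: no H
  1 × N: no H
  Total hydrogens = 18.

18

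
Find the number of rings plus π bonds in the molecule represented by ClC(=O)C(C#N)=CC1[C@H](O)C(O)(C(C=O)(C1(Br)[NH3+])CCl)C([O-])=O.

7

Molecular formula from the SMILES: C12H11BrCl2N2O6.
DoU = (2C + 2 + N − H − X)/2 = (2·12 + 2 + 2 − 11 − 3)/2 = 14/2 = 7.
(Structurally: 1 ring(s) + 6 π bond(s) = 7.)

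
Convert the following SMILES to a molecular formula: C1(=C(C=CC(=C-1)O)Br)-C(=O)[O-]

Heavy atoms from the SMILES: 1 Br, 7 C, 3 O.
Implicit hydrogens by atom environment:
  3 × C (aromatic): 1 H each → 3
  3 × C (aromatic): no H
  1 × Br: no H
  1 × C: no H
  1 × O: 1 H
  1 × O: no H
  1 × O (charge -1): no H
  Total hydrogens = 4.
Net charge -1.
Molecular formula: C7H4BrO3-

C7H4BrO3-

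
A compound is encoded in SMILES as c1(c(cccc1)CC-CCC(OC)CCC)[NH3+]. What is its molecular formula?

C15H26NO+

Heavy atoms from the SMILES: 15 C, 1 N, 1 O.
Implicit hydrogens by atom environment:
  6 × C: 2 H each → 12
  4 × C (aromatic): 1 H each → 4
  2 × C: 3 H each → 6
  2 × C (aromatic): no H
  1 × C: 1 H
  1 × N (charge +1): 3 H
  1 × O: no H
  Total hydrogens = 26.
Net charge +1.
Molecular formula: C15H26NO+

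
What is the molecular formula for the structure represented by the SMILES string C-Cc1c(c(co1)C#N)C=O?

Heavy atoms from the SMILES: 8 C, 1 N, 2 O.
Implicit hydrogens by atom environment:
  3 × C (aromatic): no H
  1 × C: 3 H
  1 × C: 2 H
  1 × C (aromatic): 1 H
  1 × C: 1 H
  1 × C: no H
  1 × N: no H
  1 × O (aromatic): no H
  1 × O: no H
  Total hydrogens = 7.
Molecular formula: C8H7NO2

C8H7NO2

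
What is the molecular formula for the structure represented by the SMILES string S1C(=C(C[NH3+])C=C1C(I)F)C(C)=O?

C8H10FINOS+

Heavy atoms from the SMILES: 8 C, 1 F, 1 I, 1 N, 1 O, 1 S.
Implicit hydrogens by atom environment:
  3 × C (aromatic): no H
  1 × C: 3 H
  1 × C: 2 H
  1 × C (aromatic): 1 H
  1 × C: 1 H
  1 × C: no H
  1 × F: no H
  1 × I: no H
  1 × N (charge +1): 3 H
  1 × O: no H
  1 × S (aromatic): no H
  Total hydrogens = 10.
Net charge +1.
Molecular formula: C8H10FINOS+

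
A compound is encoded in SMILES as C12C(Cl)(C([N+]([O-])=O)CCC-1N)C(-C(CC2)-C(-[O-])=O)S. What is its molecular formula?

C11H16ClN2O4S-

Heavy atoms from the SMILES: 11 C, 1 Cl, 2 N, 4 O, 1 S.
Implicit hydrogens by atom environment:
  5 × C: 1 H each → 5
  4 × C: 2 H each → 8
  2 × C: no H
  2 × O: no H
  2 × O (charge -1): no H
  1 × Cl: no H
  1 × N: 2 H
  1 × N (charge +1): no H
  1 × S: 1 H
  Total hydrogens = 16.
Net charge -1.
Molecular formula: C11H16ClN2O4S-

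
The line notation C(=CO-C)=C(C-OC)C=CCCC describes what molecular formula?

Heavy atoms from the SMILES: 11 C, 2 O.
Implicit hydrogens by atom environment:
  3 × C: 3 H each → 9
  3 × C: 2 H each → 6
  3 × C: 1 H each → 3
  2 × C: no H
  2 × O: no H
  Total hydrogens = 18.
Molecular formula: C11H18O2

C11H18O2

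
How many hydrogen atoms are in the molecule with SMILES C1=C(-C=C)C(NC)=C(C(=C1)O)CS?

Hydrogens are implicit in SMILES; fill each atom to its normal valence:
  4 × C (aromatic): no H
  2 × C: 2 H each → 4
  2 × C (aromatic): 1 H each → 2
  1 × C: 3 H
  1 × C: 1 H
  1 × N: 1 H
  1 × O: 1 H
  1 × S: 1 H
  Total hydrogens = 13.

13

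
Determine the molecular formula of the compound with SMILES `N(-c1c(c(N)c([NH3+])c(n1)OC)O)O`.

Heavy atoms from the SMILES: 6 C, 4 N, 3 O.
Implicit hydrogens by atom environment:
  5 × C (aromatic): no H
  2 × O: 1 H each → 2
  1 × C: 3 H
  1 × N (charge +1): 3 H
  1 × N: 2 H
  1 × N: 1 H
  1 × N (aromatic): no H
  1 × O: no H
  Total hydrogens = 11.
Net charge +1.
Molecular formula: C6H11N4O3+

C6H11N4O3+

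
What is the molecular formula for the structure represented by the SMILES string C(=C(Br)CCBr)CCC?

Heavy atoms from the SMILES: 2 Br, 7 C.
Implicit hydrogens by atom environment:
  4 × C: 2 H each → 8
  2 × Br: no H
  1 × C: 3 H
  1 × C: 1 H
  1 × C: no H
  Total hydrogens = 12.
Molecular formula: C7H12Br2

C7H12Br2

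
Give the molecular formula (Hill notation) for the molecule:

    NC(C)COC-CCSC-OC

Heavy atoms from the SMILES: 8 C, 1 N, 2 O, 1 S.
Implicit hydrogens by atom environment:
  5 × C: 2 H each → 10
  2 × C: 3 H each → 6
  2 × O: no H
  1 × C: 1 H
  1 × N: 2 H
  1 × S: no H
  Total hydrogens = 19.
Molecular formula: C8H19NO2S

C8H19NO2S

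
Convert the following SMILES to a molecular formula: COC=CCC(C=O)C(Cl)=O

Heavy atoms from the SMILES: 7 C, 1 Cl, 3 O.
Implicit hydrogens by atom environment:
  4 × C: 1 H each → 4
  3 × O: no H
  1 × C: 3 H
  1 × C: 2 H
  1 × C: no H
  1 × Cl: no H
  Total hydrogens = 9.
Molecular formula: C7H9ClO3

C7H9ClO3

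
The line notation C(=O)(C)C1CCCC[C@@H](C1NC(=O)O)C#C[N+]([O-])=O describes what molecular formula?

C12H16N2O5

Heavy atoms from the SMILES: 12 C, 2 N, 5 O.
Implicit hydrogens by atom environment:
  4 × C: 2 H each → 8
  4 × C: no H
  3 × C: 1 H each → 3
  3 × O: no H
  1 × C: 3 H
  1 × N: 1 H
  1 × N (charge +1): no H
  1 × O: 1 H
  1 × O (charge -1): no H
  Total hydrogens = 16.
Molecular formula: C12H16N2O5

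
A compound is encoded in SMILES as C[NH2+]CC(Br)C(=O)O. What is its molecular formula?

C4H9BrNO2+

Heavy atoms from the SMILES: 1 Br, 4 C, 1 N, 2 O.
Implicit hydrogens by atom environment:
  1 × Br: no H
  1 × C: 3 H
  1 × C: 2 H
  1 × C: 1 H
  1 × C: no H
  1 × N (charge +1): 2 H
  1 × O: 1 H
  1 × O: no H
  Total hydrogens = 9.
Net charge +1.
Molecular formula: C4H9BrNO2+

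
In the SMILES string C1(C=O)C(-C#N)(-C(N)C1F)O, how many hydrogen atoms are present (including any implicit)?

7

Hydrogens are implicit in SMILES; fill each atom to its normal valence:
  4 × C: 1 H each → 4
  2 × C: no H
  1 × F: no H
  1 × N: 2 H
  1 × N: no H
  1 × O: 1 H
  1 × O: no H
  Total hydrogens = 7.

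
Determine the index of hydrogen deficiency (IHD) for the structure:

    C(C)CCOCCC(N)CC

0

Molecular formula from the SMILES: C9H21NO.
DoU = (2C + 2 + N − H − X)/2 = (2·9 + 2 + 1 − 21 − 0)/2 = 0/2 = 0.
(Structurally: 0 ring(s) + 0 π bond(s) = 0.)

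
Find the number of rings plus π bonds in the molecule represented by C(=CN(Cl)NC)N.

Molecular formula from the SMILES: C3H8ClN3.
DoU = (2C + 2 + N − H − X)/2 = (2·3 + 2 + 3 − 8 − 1)/2 = 2/2 = 1.
(Structurally: 0 ring(s) + 1 π bond(s) = 1.)

1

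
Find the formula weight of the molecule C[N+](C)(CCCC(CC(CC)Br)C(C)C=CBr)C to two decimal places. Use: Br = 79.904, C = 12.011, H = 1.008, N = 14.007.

384.22

Molecular formula: C15H30Br2N+.
M = 2×79.904 + 15×12.011 + 30×1.008 + 1×14.007 = 384.22 g/mol.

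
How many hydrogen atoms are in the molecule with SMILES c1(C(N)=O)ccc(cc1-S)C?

9

Hydrogens are implicit in SMILES; fill each atom to its normal valence:
  3 × C (aromatic): 1 H each → 3
  3 × C (aromatic): no H
  1 × C: 3 H
  1 × C: no H
  1 × N: 2 H
  1 × O: no H
  1 × S: 1 H
  Total hydrogens = 9.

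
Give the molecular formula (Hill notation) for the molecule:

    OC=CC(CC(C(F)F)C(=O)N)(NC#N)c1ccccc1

C14H15F2N3O2

Heavy atoms from the SMILES: 14 C, 2 F, 3 N, 2 O.
Implicit hydrogens by atom environment:
  5 × C (aromatic): 1 H each → 5
  4 × C: 1 H each → 4
  3 × C: no H
  2 × F: no H
  1 × C: 2 H
  1 × C (aromatic): no H
  1 × N: 2 H
  1 × N: 1 H
  1 × N: no H
  1 × O: 1 H
  1 × O: no H
  Total hydrogens = 15.
Molecular formula: C14H15F2N3O2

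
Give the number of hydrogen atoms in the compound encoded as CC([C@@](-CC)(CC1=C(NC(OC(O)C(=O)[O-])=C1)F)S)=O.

Hydrogens are implicit in SMILES; fill each atom to its normal valence:
  3 × C (aromatic): no H
  3 × C: no H
  3 × O: no H
  2 × C: 3 H each → 6
  2 × C: 2 H each → 4
  1 × C (aromatic): 1 H
  1 × C: 1 H
  1 × F: no H
  1 × N (aromatic): 1 H
  1 × O: 1 H
  1 × O (charge -1): no H
  1 × S: 1 H
  Total hydrogens = 15.

15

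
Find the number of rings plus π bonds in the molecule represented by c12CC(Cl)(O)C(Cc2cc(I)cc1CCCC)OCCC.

5

Molecular formula from the SMILES: C17H24ClIO2.
DoU = (2C + 2 + N − H − X)/2 = (2·17 + 2 + 0 − 24 − 2)/2 = 10/2 = 5.
(Structurally: 2 ring(s) + 3 π bond(s) = 5.)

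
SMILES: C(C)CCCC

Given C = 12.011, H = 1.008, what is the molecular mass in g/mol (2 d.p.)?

Molecular formula: C6H14.
M = 6×12.011 + 14×1.008 = 86.18 g/mol.

86.18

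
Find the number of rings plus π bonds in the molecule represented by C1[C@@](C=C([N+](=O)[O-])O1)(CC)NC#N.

5

Molecular formula from the SMILES: C7H9N3O3.
DoU = (2C + 2 + N − H − X)/2 = (2·7 + 2 + 3 − 9 − 0)/2 = 10/2 = 5.
(Structurally: 1 ring(s) + 4 π bond(s) = 5.)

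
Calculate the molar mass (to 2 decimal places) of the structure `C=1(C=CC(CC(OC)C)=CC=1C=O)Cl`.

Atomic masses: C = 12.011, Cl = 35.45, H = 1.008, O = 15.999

212.67

Molecular formula: C11H13ClO2.
M = 11×12.011 + 1×35.45 + 13×1.008 + 2×15.999 = 212.67 g/mol.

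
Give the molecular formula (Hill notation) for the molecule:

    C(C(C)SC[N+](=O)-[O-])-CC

C6H13NO2S

Heavy atoms from the SMILES: 6 C, 1 N, 2 O, 1 S.
Implicit hydrogens by atom environment:
  3 × C: 2 H each → 6
  2 × C: 3 H each → 6
  1 × C: 1 H
  1 × N (charge +1): no H
  1 × O: no H
  1 × O (charge -1): no H
  1 × S: no H
  Total hydrogens = 13.
Molecular formula: C6H13NO2S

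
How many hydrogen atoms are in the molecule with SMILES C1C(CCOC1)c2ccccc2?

Hydrogens are implicit in SMILES; fill each atom to its normal valence:
  5 × C (aromatic): 1 H each → 5
  4 × C: 2 H each → 8
  1 × C: 1 H
  1 × C (aromatic): no H
  1 × O: no H
  Total hydrogens = 14.

14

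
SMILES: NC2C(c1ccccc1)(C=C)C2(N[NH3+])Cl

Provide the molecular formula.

Heavy atoms from the SMILES: 11 C, 1 Cl, 3 N.
Implicit hydrogens by atom environment:
  5 × C (aromatic): 1 H each → 5
  2 × C: 1 H each → 2
  2 × C: no H
  1 × C: 2 H
  1 × C (aromatic): no H
  1 × Cl: no H
  1 × N (charge +1): 3 H
  1 × N: 2 H
  1 × N: 1 H
  Total hydrogens = 15.
Net charge +1.
Molecular formula: C11H15ClN3+

C11H15ClN3+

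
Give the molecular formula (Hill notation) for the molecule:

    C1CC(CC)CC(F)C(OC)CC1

C11H21FO

Heavy atoms from the SMILES: 11 C, 1 F, 1 O.
Implicit hydrogens by atom environment:
  6 × C: 2 H each → 12
  3 × C: 1 H each → 3
  2 × C: 3 H each → 6
  1 × F: no H
  1 × O: no H
  Total hydrogens = 21.
Molecular formula: C11H21FO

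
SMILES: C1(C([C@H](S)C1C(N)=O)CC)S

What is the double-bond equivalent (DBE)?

Molecular formula from the SMILES: C7H13NOS2.
DoU = (2C + 2 + N − H − X)/2 = (2·7 + 2 + 1 − 13 − 0)/2 = 4/2 = 2.
(Structurally: 1 ring(s) + 1 π bond(s) = 2.)

2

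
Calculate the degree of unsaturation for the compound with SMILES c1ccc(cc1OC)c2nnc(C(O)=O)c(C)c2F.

9

Molecular formula from the SMILES: C13H11FN2O3.
DoU = (2C + 2 + N − H − X)/2 = (2·13 + 2 + 2 − 11 − 1)/2 = 18/2 = 9.
(Structurally: 2 ring(s) + 7 π bond(s) = 9.)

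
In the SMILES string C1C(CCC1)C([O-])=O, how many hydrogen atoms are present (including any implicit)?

Hydrogens are implicit in SMILES; fill each atom to its normal valence:
  4 × C: 2 H each → 8
  1 × C: 1 H
  1 × C: no H
  1 × O: no H
  1 × O (charge -1): no H
  Total hydrogens = 9.

9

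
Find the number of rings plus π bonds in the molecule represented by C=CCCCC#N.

3

Molecular formula from the SMILES: C6H9N.
DoU = (2C + 2 + N − H − X)/2 = (2·6 + 2 + 1 − 9 − 0)/2 = 6/2 = 3.
(Structurally: 0 ring(s) + 3 π bond(s) = 3.)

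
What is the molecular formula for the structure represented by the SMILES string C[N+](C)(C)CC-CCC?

C8H20N+

Heavy atoms from the SMILES: 8 C, 1 N.
Implicit hydrogens by atom environment:
  4 × C: 3 H each → 12
  4 × C: 2 H each → 8
  1 × N (charge +1): no H
  Total hydrogens = 20.
Net charge +1.
Molecular formula: C8H20N+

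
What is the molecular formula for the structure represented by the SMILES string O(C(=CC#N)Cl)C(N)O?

C4H5ClN2O2

Heavy atoms from the SMILES: 4 C, 1 Cl, 2 N, 2 O.
Implicit hydrogens by atom environment:
  2 × C: 1 H each → 2
  2 × C: no H
  1 × Cl: no H
  1 × N: 2 H
  1 × N: no H
  1 × O: 1 H
  1 × O: no H
  Total hydrogens = 5.
Molecular formula: C4H5ClN2O2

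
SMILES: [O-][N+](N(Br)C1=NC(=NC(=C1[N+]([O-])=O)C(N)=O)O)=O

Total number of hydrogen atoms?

Hydrogens are implicit in SMILES; fill each atom to its normal valence:
  4 × C (aromatic): no H
  3 × O: no H
  2 × N (aromatic): no H
  2 × N (charge +1): no H
  2 × O (charge -1): no H
  1 × Br: no H
  1 × C: no H
  1 × N: 2 H
  1 × N: no H
  1 × O: 1 H
  Total hydrogens = 3.

3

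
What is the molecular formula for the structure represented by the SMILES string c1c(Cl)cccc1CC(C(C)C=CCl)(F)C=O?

Heavy atoms from the SMILES: 13 C, 2 Cl, 1 F, 1 O.
Implicit hydrogens by atom environment:
  4 × C: 1 H each → 4
  4 × C (aromatic): 1 H each → 4
  2 × C (aromatic): no H
  2 × Cl: no H
  1 × C: 3 H
  1 × C: 2 H
  1 × C: no H
  1 × F: no H
  1 × O: no H
  Total hydrogens = 13.
Molecular formula: C13H13Cl2FO

C13H13Cl2FO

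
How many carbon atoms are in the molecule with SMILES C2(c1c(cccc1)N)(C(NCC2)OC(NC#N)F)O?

12

The symbol for carbon appears 12 times in the SMILES. Lowercase c denotes aromatic carbon and counts toward C.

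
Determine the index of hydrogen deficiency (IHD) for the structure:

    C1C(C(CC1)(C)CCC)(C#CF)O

3

Molecular formula from the SMILES: C11H17FO.
DoU = (2C + 2 + N − H − X)/2 = (2·11 + 2 + 0 − 17 − 1)/2 = 6/2 = 3.
(Structurally: 1 ring(s) + 2 π bond(s) = 3.)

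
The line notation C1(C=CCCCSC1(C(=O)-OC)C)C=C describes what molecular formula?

C12H18O2S

Heavy atoms from the SMILES: 12 C, 2 O, 1 S.
Implicit hydrogens by atom environment:
  4 × C: 2 H each → 8
  4 × C: 1 H each → 4
  2 × C: 3 H each → 6
  2 × C: no H
  2 × O: no H
  1 × S: no H
  Total hydrogens = 18.
Molecular formula: C12H18O2S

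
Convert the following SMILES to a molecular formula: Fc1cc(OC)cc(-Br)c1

Heavy atoms from the SMILES: 1 Br, 7 C, 1 F, 1 O.
Implicit hydrogens by atom environment:
  3 × C (aromatic): 1 H each → 3
  3 × C (aromatic): no H
  1 × Br: no H
  1 × C: 3 H
  1 × F: no H
  1 × O: no H
  Total hydrogens = 6.
Molecular formula: C7H6BrFO

C7H6BrFO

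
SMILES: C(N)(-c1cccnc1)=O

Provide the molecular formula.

C6H6N2O

Heavy atoms from the SMILES: 6 C, 2 N, 1 O.
Implicit hydrogens by atom environment:
  4 × C (aromatic): 1 H each → 4
  1 × C (aromatic): no H
  1 × C: no H
  1 × N: 2 H
  1 × N (aromatic): no H
  1 × O: no H
  Total hydrogens = 6.
Molecular formula: C6H6N2O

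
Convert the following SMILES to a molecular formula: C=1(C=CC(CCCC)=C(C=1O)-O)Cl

Heavy atoms from the SMILES: 10 C, 1 Cl, 2 O.
Implicit hydrogens by atom environment:
  4 × C (aromatic): no H
  3 × C: 2 H each → 6
  2 × C (aromatic): 1 H each → 2
  2 × O: 1 H each → 2
  1 × C: 3 H
  1 × Cl: no H
  Total hydrogens = 13.
Molecular formula: C10H13ClO2

C10H13ClO2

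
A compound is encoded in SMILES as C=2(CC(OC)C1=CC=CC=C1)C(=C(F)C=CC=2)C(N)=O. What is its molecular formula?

C16H16FNO2

Heavy atoms from the SMILES: 16 C, 1 F, 1 N, 2 O.
Implicit hydrogens by atom environment:
  8 × C (aromatic): 1 H each → 8
  4 × C (aromatic): no H
  2 × O: no H
  1 × C: 3 H
  1 × C: 2 H
  1 × C: 1 H
  1 × C: no H
  1 × F: no H
  1 × N: 2 H
  Total hydrogens = 16.
Molecular formula: C16H16FNO2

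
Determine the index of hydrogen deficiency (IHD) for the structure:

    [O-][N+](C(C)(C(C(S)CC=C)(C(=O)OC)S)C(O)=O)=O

Molecular formula from the SMILES: C10H15NO6S2.
DoU = (2C + 2 + N − H − X)/2 = (2·10 + 2 + 1 − 15 − 0)/2 = 8/2 = 4.
(Structurally: 0 ring(s) + 4 π bond(s) = 4.)

4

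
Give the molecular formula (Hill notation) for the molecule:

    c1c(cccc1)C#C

C8H6

Heavy atoms from the SMILES: 8 C.
Implicit hydrogens by atom environment:
  5 × C (aromatic): 1 H each → 5
  1 × C: 1 H
  1 × C (aromatic): no H
  1 × C: no H
  Total hydrogens = 6.
Molecular formula: C8H6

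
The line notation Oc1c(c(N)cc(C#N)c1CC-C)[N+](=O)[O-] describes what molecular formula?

C10H11N3O3

Heavy atoms from the SMILES: 10 C, 3 N, 3 O.
Implicit hydrogens by atom environment:
  5 × C (aromatic): no H
  2 × C: 2 H each → 4
  1 × C: 3 H
  1 × C (aromatic): 1 H
  1 × C: no H
  1 × N: 2 H
  1 × N: no H
  1 × N (charge +1): no H
  1 × O: 1 H
  1 × O: no H
  1 × O (charge -1): no H
  Total hydrogens = 11.
Molecular formula: C10H11N3O3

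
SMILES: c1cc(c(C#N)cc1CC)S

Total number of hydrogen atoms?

9

Hydrogens are implicit in SMILES; fill each atom to its normal valence:
  3 × C (aromatic): 1 H each → 3
  3 × C (aromatic): no H
  1 × C: 3 H
  1 × C: 2 H
  1 × C: no H
  1 × N: no H
  1 × S: 1 H
  Total hydrogens = 9.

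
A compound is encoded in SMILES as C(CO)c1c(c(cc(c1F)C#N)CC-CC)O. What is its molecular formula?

C13H16FNO2

Heavy atoms from the SMILES: 13 C, 1 F, 1 N, 2 O.
Implicit hydrogens by atom environment:
  5 × C: 2 H each → 10
  5 × C (aromatic): no H
  2 × O: 1 H each → 2
  1 × C: 3 H
  1 × C (aromatic): 1 H
  1 × C: no H
  1 × F: no H
  1 × N: no H
  Total hydrogens = 16.
Molecular formula: C13H16FNO2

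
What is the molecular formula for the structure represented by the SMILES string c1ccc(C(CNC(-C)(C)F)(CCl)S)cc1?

Heavy atoms from the SMILES: 12 C, 1 Cl, 1 F, 1 N, 1 S.
Implicit hydrogens by atom environment:
  5 × C (aromatic): 1 H each → 5
  2 × C: 3 H each → 6
  2 × C: 2 H each → 4
  2 × C: no H
  1 × C (aromatic): no H
  1 × Cl: no H
  1 × F: no H
  1 × N: 1 H
  1 × S: 1 H
  Total hydrogens = 17.
Molecular formula: C12H17ClFNS

C12H17ClFNS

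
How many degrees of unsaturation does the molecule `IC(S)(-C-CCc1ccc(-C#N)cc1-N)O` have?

6

Molecular formula from the SMILES: C11H13IN2OS.
DoU = (2C + 2 + N − H − X)/2 = (2·11 + 2 + 2 − 13 − 1)/2 = 12/2 = 6.
(Structurally: 1 ring(s) + 5 π bond(s) = 6.)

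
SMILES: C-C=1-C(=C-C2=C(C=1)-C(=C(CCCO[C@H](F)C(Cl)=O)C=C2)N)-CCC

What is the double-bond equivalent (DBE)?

8

Molecular formula from the SMILES: C19H23ClFNO2.
DoU = (2C + 2 + N − H − X)/2 = (2·19 + 2 + 1 − 23 − 2)/2 = 16/2 = 8.
(Structurally: 2 ring(s) + 6 π bond(s) = 8.)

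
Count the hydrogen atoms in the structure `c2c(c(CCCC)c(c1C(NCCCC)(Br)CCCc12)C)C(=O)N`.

31

Hydrogens are implicit in SMILES; fill each atom to its normal valence:
  9 × C: 2 H each → 18
  5 × C (aromatic): no H
  3 × C: 3 H each → 9
  2 × C: no H
  1 × Br: no H
  1 × C (aromatic): 1 H
  1 × N: 2 H
  1 × N: 1 H
  1 × O: no H
  Total hydrogens = 31.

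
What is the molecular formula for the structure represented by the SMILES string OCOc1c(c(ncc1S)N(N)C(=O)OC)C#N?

C9H10N4O4S

Heavy atoms from the SMILES: 9 C, 4 N, 4 O, 1 S.
Implicit hydrogens by atom environment:
  4 × C (aromatic): no H
  3 × O: no H
  2 × C: no H
  2 × N: no H
  1 × C: 3 H
  1 × C: 2 H
  1 × C (aromatic): 1 H
  1 × N: 2 H
  1 × N (aromatic): no H
  1 × O: 1 H
  1 × S: 1 H
  Total hydrogens = 10.
Molecular formula: C9H10N4O4S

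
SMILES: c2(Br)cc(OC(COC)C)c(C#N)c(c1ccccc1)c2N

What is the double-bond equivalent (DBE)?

10

Molecular formula from the SMILES: C17H17BrN2O2.
DoU = (2C + 2 + N − H − X)/2 = (2·17 + 2 + 2 − 17 − 1)/2 = 20/2 = 10.
(Structurally: 2 ring(s) + 8 π bond(s) = 10.)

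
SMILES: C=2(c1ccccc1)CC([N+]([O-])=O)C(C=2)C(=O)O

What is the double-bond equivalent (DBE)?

Molecular formula from the SMILES: C12H11NO4.
DoU = (2C + 2 + N − H − X)/2 = (2·12 + 2 + 1 − 11 − 0)/2 = 16/2 = 8.
(Structurally: 2 ring(s) + 6 π bond(s) = 8.)

8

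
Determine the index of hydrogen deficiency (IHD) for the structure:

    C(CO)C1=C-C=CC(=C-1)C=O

Molecular formula from the SMILES: C9H10O2.
DoU = (2C + 2 + N − H − X)/2 = (2·9 + 2 + 0 − 10 − 0)/2 = 10/2 = 5.
(Structurally: 1 ring(s) + 4 π bond(s) = 5.)

5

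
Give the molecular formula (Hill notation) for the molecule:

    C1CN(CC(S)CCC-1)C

Heavy atoms from the SMILES: 8 C, 1 N, 1 S.
Implicit hydrogens by atom environment:
  6 × C: 2 H each → 12
  1 × C: 3 H
  1 × C: 1 H
  1 × N: no H
  1 × S: 1 H
  Total hydrogens = 17.
Molecular formula: C8H17NS

C8H17NS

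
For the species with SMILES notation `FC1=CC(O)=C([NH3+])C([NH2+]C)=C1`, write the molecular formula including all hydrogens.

Heavy atoms from the SMILES: 7 C, 1 F, 2 N, 1 O.
Implicit hydrogens by atom environment:
  4 × C (aromatic): no H
  2 × C (aromatic): 1 H each → 2
  1 × C: 3 H
  1 × F: no H
  1 × N (charge +1): 3 H
  1 × N (charge +1): 2 H
  1 × O: 1 H
  Total hydrogens = 11.
Net charge +2.
Molecular formula: [C7H11FN2O]2+

[C7H11FN2O]2+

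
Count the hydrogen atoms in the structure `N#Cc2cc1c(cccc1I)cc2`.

Hydrogens are implicit in SMILES; fill each atom to its normal valence:
  6 × C (aromatic): 1 H each → 6
  4 × C (aromatic): no H
  1 × C: no H
  1 × I: no H
  1 × N: no H
  Total hydrogens = 6.

6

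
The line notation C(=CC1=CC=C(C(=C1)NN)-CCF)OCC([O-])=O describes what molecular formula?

Heavy atoms from the SMILES: 12 C, 1 F, 2 N, 3 O.
Implicit hydrogens by atom environment:
  3 × C: 2 H each → 6
  3 × C (aromatic): 1 H each → 3
  3 × C (aromatic): no H
  2 × C: 1 H each → 2
  2 × O: no H
  1 × C: no H
  1 × F: no H
  1 × N: 2 H
  1 × N: 1 H
  1 × O (charge -1): no H
  Total hydrogens = 14.
Net charge -1.
Molecular formula: C12H14FN2O3-

C12H14FN2O3-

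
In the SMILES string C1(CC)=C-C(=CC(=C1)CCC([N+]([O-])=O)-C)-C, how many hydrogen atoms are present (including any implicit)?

19

Hydrogens are implicit in SMILES; fill each atom to its normal valence:
  3 × C: 3 H each → 9
  3 × C: 2 H each → 6
  3 × C (aromatic): 1 H each → 3
  3 × C (aromatic): no H
  1 × C: 1 H
  1 × N (charge +1): no H
  1 × O: no H
  1 × O (charge -1): no H
  Total hydrogens = 19.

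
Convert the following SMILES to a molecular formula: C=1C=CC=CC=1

Heavy atoms from the SMILES: 6 C.
Implicit hydrogens by atom environment:
  6 × C (aromatic): 1 H each → 6
  Total hydrogens = 6.
Molecular formula: C6H6

C6H6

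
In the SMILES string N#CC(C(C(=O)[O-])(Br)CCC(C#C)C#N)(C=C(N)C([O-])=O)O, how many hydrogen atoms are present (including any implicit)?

Hydrogens are implicit in SMILES; fill each atom to its normal valence:
  8 × C: no H
  3 × C: 1 H each → 3
  2 × C: 2 H each → 4
  2 × N: no H
  2 × O: no H
  2 × O (charge -1): no H
  1 × Br: no H
  1 × N: 2 H
  1 × O: 1 H
  Total hydrogens = 10.

10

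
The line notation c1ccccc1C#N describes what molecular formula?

Heavy atoms from the SMILES: 7 C, 1 N.
Implicit hydrogens by atom environment:
  5 × C (aromatic): 1 H each → 5
  1 × C (aromatic): no H
  1 × C: no H
  1 × N: no H
  Total hydrogens = 5.
Molecular formula: C7H5N

C7H5N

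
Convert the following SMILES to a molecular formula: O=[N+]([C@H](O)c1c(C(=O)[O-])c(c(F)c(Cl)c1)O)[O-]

C8H4ClFNO6-

Heavy atoms from the SMILES: 8 C, 1 Cl, 1 F, 1 N, 6 O.
Implicit hydrogens by atom environment:
  5 × C (aromatic): no H
  2 × O: 1 H each → 2
  2 × O: no H
  2 × O (charge -1): no H
  1 × C (aromatic): 1 H
  1 × C: 1 H
  1 × C: no H
  1 × Cl: no H
  1 × F: no H
  1 × N (charge +1): no H
  Total hydrogens = 4.
Net charge -1.
Molecular formula: C8H4ClFNO6-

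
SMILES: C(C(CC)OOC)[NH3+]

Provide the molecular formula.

C5H14NO2+

Heavy atoms from the SMILES: 5 C, 1 N, 2 O.
Implicit hydrogens by atom environment:
  2 × C: 3 H each → 6
  2 × C: 2 H each → 4
  2 × O: no H
  1 × C: 1 H
  1 × N (charge +1): 3 H
  Total hydrogens = 14.
Net charge +1.
Molecular formula: C5H14NO2+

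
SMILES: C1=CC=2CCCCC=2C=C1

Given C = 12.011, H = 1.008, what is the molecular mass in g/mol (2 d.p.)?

132.21

Molecular formula: C10H12.
M = 10×12.011 + 12×1.008 = 132.21 g/mol.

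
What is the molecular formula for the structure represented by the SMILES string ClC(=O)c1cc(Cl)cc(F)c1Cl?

C7H2Cl3FO

Heavy atoms from the SMILES: 7 C, 3 Cl, 1 F, 1 O.
Implicit hydrogens by atom environment:
  4 × C (aromatic): no H
  3 × Cl: no H
  2 × C (aromatic): 1 H each → 2
  1 × C: no H
  1 × F: no H
  1 × O: no H
  Total hydrogens = 2.
Molecular formula: C7H2Cl3FO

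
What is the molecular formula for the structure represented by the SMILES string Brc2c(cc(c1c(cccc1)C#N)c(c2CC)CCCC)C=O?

C20H20BrNO

Heavy atoms from the SMILES: 1 Br, 20 C, 1 N, 1 O.
Implicit hydrogens by atom environment:
  7 × C (aromatic): no H
  5 × C (aromatic): 1 H each → 5
  4 × C: 2 H each → 8
  2 × C: 3 H each → 6
  1 × Br: no H
  1 × C: 1 H
  1 × C: no H
  1 × N: no H
  1 × O: no H
  Total hydrogens = 20.
Molecular formula: C20H20BrNO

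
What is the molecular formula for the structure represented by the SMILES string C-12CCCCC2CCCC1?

Heavy atoms from the SMILES: 10 C.
Implicit hydrogens by atom environment:
  8 × C: 2 H each → 16
  2 × C: 1 H each → 2
  Total hydrogens = 18.
Molecular formula: C10H18

C10H18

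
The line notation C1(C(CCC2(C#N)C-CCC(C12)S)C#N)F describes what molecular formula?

C12H15FN2S

Heavy atoms from the SMILES: 12 C, 1 F, 2 N, 1 S.
Implicit hydrogens by atom environment:
  5 × C: 2 H each → 10
  4 × C: 1 H each → 4
  3 × C: no H
  2 × N: no H
  1 × F: no H
  1 × S: 1 H
  Total hydrogens = 15.
Molecular formula: C12H15FN2S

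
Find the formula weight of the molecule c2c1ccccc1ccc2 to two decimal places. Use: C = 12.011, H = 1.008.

Molecular formula: C10H8.
M = 10×12.011 + 8×1.008 = 128.17 g/mol.

128.17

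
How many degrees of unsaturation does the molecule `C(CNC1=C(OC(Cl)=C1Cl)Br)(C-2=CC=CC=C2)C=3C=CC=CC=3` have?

11

Molecular formula from the SMILES: C18H14BrCl2NO.
DoU = (2C + 2 + N − H − X)/2 = (2·18 + 2 + 1 − 14 − 3)/2 = 22/2 = 11.
(Structurally: 3 ring(s) + 8 π bond(s) = 11.)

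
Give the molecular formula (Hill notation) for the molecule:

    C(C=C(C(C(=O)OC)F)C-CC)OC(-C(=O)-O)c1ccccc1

Heavy atoms from the SMILES: 17 C, 1 F, 5 O.
Implicit hydrogens by atom environment:
  5 × C (aromatic): 1 H each → 5
  4 × O: no H
  3 × C: 2 H each → 6
  3 × C: 1 H each → 3
  3 × C: no H
  2 × C: 3 H each → 6
  1 × C (aromatic): no H
  1 × F: no H
  1 × O: 1 H
  Total hydrogens = 21.
Molecular formula: C17H21FO5

C17H21FO5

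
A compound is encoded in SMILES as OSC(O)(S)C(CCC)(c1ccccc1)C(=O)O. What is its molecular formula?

Heavy atoms from the SMILES: 12 C, 4 O, 2 S.
Implicit hydrogens by atom environment:
  5 × C (aromatic): 1 H each → 5
  3 × C: no H
  3 × O: 1 H each → 3
  2 × C: 2 H each → 4
  1 × C: 3 H
  1 × C (aromatic): no H
  1 × O: no H
  1 × S: 1 H
  1 × S: no H
  Total hydrogens = 16.
Molecular formula: C12H16O4S2

C12H16O4S2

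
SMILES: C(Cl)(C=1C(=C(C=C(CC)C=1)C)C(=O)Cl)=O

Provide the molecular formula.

Heavy atoms from the SMILES: 11 C, 2 Cl, 2 O.
Implicit hydrogens by atom environment:
  4 × C (aromatic): no H
  2 × C: 3 H each → 6
  2 × C (aromatic): 1 H each → 2
  2 × C: no H
  2 × Cl: no H
  2 × O: no H
  1 × C: 2 H
  Total hydrogens = 10.
Molecular formula: C11H10Cl2O2

C11H10Cl2O2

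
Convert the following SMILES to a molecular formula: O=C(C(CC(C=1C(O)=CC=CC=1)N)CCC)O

C13H19NO3

Heavy atoms from the SMILES: 13 C, 1 N, 3 O.
Implicit hydrogens by atom environment:
  4 × C (aromatic): 1 H each → 4
  3 × C: 2 H each → 6
  2 × C: 1 H each → 2
  2 × C (aromatic): no H
  2 × O: 1 H each → 2
  1 × C: 3 H
  1 × C: no H
  1 × N: 2 H
  1 × O: no H
  Total hydrogens = 19.
Molecular formula: C13H19NO3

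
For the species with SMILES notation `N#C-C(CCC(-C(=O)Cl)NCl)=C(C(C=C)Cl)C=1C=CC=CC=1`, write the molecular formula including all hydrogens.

Heavy atoms from the SMILES: 16 C, 3 Cl, 2 N, 1 O.
Implicit hydrogens by atom environment:
  5 × C (aromatic): 1 H each → 5
  4 × C: no H
  3 × C: 2 H each → 6
  3 × C: 1 H each → 3
  3 × Cl: no H
  1 × C (aromatic): no H
  1 × N: 1 H
  1 × N: no H
  1 × O: no H
  Total hydrogens = 15.
Molecular formula: C16H15Cl3N2O

C16H15Cl3N2O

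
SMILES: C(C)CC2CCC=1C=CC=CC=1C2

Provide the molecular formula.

C13H18

Heavy atoms from the SMILES: 13 C.
Implicit hydrogens by atom environment:
  5 × C: 2 H each → 10
  4 × C (aromatic): 1 H each → 4
  2 × C (aromatic): no H
  1 × C: 3 H
  1 × C: 1 H
  Total hydrogens = 18.
Molecular formula: C13H18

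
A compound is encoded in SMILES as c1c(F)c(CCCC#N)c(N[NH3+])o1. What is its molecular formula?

Heavy atoms from the SMILES: 8 C, 1 F, 3 N, 1 O.
Implicit hydrogens by atom environment:
  3 × C: 2 H each → 6
  3 × C (aromatic): no H
  1 × C (aromatic): 1 H
  1 × C: no H
  1 × F: no H
  1 × N (charge +1): 3 H
  1 × N: 1 H
  1 × N: no H
  1 × O (aromatic): no H
  Total hydrogens = 11.
Net charge +1.
Molecular formula: C8H11FN3O+

C8H11FN3O+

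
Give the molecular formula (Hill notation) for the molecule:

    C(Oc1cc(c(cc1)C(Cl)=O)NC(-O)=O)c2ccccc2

C15H12ClNO4

Heavy atoms from the SMILES: 15 C, 1 Cl, 1 N, 4 O.
Implicit hydrogens by atom environment:
  8 × C (aromatic): 1 H each → 8
  4 × C (aromatic): no H
  3 × O: no H
  2 × C: no H
  1 × C: 2 H
  1 × Cl: no H
  1 × N: 1 H
  1 × O: 1 H
  Total hydrogens = 12.
Molecular formula: C15H12ClNO4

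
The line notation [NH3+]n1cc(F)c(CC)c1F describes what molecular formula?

Heavy atoms from the SMILES: 6 C, 2 F, 2 N.
Implicit hydrogens by atom environment:
  3 × C (aromatic): no H
  2 × F: no H
  1 × C: 3 H
  1 × C: 2 H
  1 × C (aromatic): 1 H
  1 × N (charge +1): 3 H
  1 × N (aromatic): no H
  Total hydrogens = 9.
Net charge +1.
Molecular formula: C6H9F2N2+

C6H9F2N2+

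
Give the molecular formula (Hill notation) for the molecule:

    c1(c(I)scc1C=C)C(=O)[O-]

C7H4IO2S-

Heavy atoms from the SMILES: 7 C, 1 I, 2 O, 1 S.
Implicit hydrogens by atom environment:
  3 × C (aromatic): no H
  1 × C: 2 H
  1 × C (aromatic): 1 H
  1 × C: 1 H
  1 × C: no H
  1 × I: no H
  1 × O: no H
  1 × O (charge -1): no H
  1 × S (aromatic): no H
  Total hydrogens = 4.
Net charge -1.
Molecular formula: C7H4IO2S-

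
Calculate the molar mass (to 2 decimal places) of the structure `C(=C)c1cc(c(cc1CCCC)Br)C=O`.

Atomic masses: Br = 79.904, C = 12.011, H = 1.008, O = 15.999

Molecular formula: C13H15BrO.
M = 1×79.904 + 13×12.011 + 15×1.008 + 1×15.999 = 267.17 g/mol.

267.17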